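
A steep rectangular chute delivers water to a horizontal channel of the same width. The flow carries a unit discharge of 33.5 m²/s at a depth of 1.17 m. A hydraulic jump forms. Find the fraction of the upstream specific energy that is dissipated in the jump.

ΔE/E₁ = 0.680 (68.0%)

V₁ = q/y₁ = 33.5/1.17 = 28.6 m/s. Fr₁ = V₁/√(g·y₁) = 28.6/√(9.81×1.17) = 8.45.
Conjugate-depth relation: y₂/y₁ = ½[√(1 + 8Fr₁²) − 1] = ½[√572.4 − 1] = 11.5.
y₂ = 11.5 × 1.17 = 13.4 m.
E₁ = y₁ + V₁²/2g = 43.0 m. ΔE = (y₂ − y₁)³/(4y₁y₂) = 29.2 m. ΔE/E₁ = 29.2/43.0 = 0.680.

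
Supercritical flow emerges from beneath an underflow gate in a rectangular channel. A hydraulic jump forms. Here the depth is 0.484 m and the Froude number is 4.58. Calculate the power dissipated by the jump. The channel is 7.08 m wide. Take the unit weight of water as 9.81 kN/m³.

Fr₁ = 4.58 (given).
By Bélanger, y₂/y₁ = ½[√(1 + 8Fr₁²) − 1] = ½[√168.8 − 1] = 6.00.
y₂ = 6.00 × 0.484 = 2.90 m.
V₁ = Fr₁·√(g·y₁) = 4.58×√(9.81×0.484) = 9.98 m/s; q = V₁·y₁ = 4.83 m²/s. V₂ = q/y₂ = 4.83/2.90 = 1.66 m/s. E₁ = y₁ + V₁²/2g = 5.56 m; E₂ = y₂ + V₂²/2g = 3.04 m. ΔE = E₁ − E₂ = 2.52 m.
Q = q·b = 4.83 × 7.08 = 34.2 m³/s. P = γ·Q·ΔE = 9.81 × 34.2 × 2.52 = 844 kW.

P = 844 kW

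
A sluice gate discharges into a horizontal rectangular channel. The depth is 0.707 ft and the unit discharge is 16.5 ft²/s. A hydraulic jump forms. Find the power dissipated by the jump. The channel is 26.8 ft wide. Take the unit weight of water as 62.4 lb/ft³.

P = 221 hp

V₁ = q/y₁ = 16.5/0.707 = 23.3 ft/s. Fr₁ = V₁/√(g·y₁) = 23.3/√(32.2×0.707) = 4.89.
Bélanger equation: y₂/y₁ = ½[√(1 + 8Fr₁²) − 1] = ½[√192.4 − 1] = 6.44.
y₂ = 6.44 × 0.707 = 4.55 ft.
Head loss: ΔE = (y₂ − y₁)³/(4y₁y₂) = (4.55 − 0.707)³/(4×0.707×4.55) = 56.7/12.9 = 4.41 ft.
Q = q·b = 16.5 × 26.8 = 442 cfs. P = γ·Q·ΔE/550 = 62.4 × 442 × 4.41 / 550 = 221 hp.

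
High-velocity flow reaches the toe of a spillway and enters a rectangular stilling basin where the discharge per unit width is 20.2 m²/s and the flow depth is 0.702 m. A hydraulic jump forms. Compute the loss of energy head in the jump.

V₁ = q/y₁ = 20.2/0.702 = 28.8 m/s. Fr₁ = V₁/√(g·y₁) = 28.8/√(9.81×0.702) = 11.0.
From the momentum equation for a rectangular channel, y₂/y₁ = ½[√(1 + 8Fr₁²) − 1] = ½[√962.9 − 1] = 15.0.
y₂ = 15.0 × 0.702 = 10.5 m.
V₂ = q/y₂ = 20.2/10.5 = 1.92 m/s. E₁ = y₁ + V₁²/2g = 42.9 m; E₂ = y₂ + V₂²/2g = 10.7 m. ΔE = E₁ − E₂ = 32.2 m.

ΔE = 32.2 m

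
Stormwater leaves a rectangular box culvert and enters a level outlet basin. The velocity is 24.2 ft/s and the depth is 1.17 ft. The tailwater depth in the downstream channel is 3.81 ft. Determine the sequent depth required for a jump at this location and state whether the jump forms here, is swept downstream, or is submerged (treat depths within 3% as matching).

y₂ = 5.96 ft; the jump is swept downstream

Fr₁ = V₁/√(g·y₁) = 24.2/√(32.2×1.17) = 3.94.
Conjugate-depth relation: y₂/y₁ = ½[√(1 + 8Fr₁²) − 1] = ½[√125.4 − 1] = 5.10.
y₂ = 5.10 × 1.17 = 5.96 ft.
Tailwater y_tw = 3.81 ft: y_tw < y₂, so the jump is swept downstream.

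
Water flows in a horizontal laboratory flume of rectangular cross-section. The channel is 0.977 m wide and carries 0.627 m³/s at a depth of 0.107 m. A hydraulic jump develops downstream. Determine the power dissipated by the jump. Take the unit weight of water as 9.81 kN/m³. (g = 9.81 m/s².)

q = Q/b = 0.627/0.977 = 0.642 m²/s; V₁ = q/y₁ = 6.00 m/s. Fr₁ = V₁/√(g·y₁) = 5.85.
Sequent-depth ratio: y₂/y₁ = ½[√(1 + 8Fr₁²) − 1] = ½[√275.2 − 1] = 7.79.
y₂ = 7.79 × 0.107 = 0.834 m.
V₂ = q/y₂ = 0.642/0.834 = 0.770 m/s. E₁ = y₁ + V₁²/2g = 1.94 m; E₂ = y₂ + V₂²/2g = 0.864 m. ΔE = E₁ − E₂ = 1.08 m.
P = γ·Q·ΔE = 9.81 × 0.627 × 1.08 = 6.62 kW.

P = 6.62 kW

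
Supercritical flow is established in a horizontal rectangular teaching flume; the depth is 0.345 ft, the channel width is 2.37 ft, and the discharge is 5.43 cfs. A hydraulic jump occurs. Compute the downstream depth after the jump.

y₂ = 0.815 ft

q = Q/b = 5.43/2.37 = 2.29 ft²/s; V₁ = q/y₁ = 6.64 ft/s. Fr₁ = V₁/√(g·y₁) = 1.99.
From the momentum equation for a rectangular channel, y₂/y₁ = ½[√(1 + 8Fr₁²) − 1] = ½[√32.76 − 1] = 2.36.
y₂ = 2.36 × 0.345 = 0.815 ft.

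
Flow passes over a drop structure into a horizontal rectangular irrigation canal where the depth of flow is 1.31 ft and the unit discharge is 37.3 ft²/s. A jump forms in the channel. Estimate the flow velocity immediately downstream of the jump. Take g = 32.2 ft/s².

V₁ = q/y₁ = 37.3/1.31 = 28.5 ft/s. Fr₁ = V₁/√(g·y₁) = 28.5/√(32.2×1.31) = 4.38.
By Bélanger, y₂/y₁ = ½[√(1 + 8Fr₁²) − 1] = ½[√154.8 − 1] = 5.72.
y₂ = 5.72 × 1.31 = 7.49 ft.
V₂ = q/y₂ = 37.3/7.49 = 4.98 ft/s.

V₂ = 4.98 ft/s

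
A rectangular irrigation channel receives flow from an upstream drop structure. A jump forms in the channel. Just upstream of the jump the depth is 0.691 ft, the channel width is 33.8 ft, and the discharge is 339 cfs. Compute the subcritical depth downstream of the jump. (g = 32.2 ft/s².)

y₂ = 2.68 ft

q = Q/b = 339/33.8 = 10.0 ft²/s; V₁ = q/y₁ = 14.5 ft/s. Fr₁ = V₁/√(g·y₁) = 3.08.
Conjugate-depth relation: y₂/y₁ = ½[√(1 + 8Fr₁²) − 1] = ½[√76.75 − 1] = 3.88.
y₂ = 3.88 × 0.691 = 2.68 ft.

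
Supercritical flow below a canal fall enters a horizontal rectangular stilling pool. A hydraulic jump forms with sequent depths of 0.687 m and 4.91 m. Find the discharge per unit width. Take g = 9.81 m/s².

q = 9.62 m²/s

For a rectangular channel the momentum equation gives q² = ½·g·y₁·y₂·(y₁ + y₂) = ½×9.81×0.687×4.91×5.60 = 92.6.
q = √92.6 = 9.62 m²/s.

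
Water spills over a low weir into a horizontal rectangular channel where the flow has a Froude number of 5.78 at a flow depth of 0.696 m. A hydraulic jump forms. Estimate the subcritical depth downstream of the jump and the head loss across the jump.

y₂ = 5.35 m; ΔE = 6.77 m

Fr₁ = 5.78 (given).
Conjugate-depth relation: y₂/y₁ = ½[√(1 + 8Fr₁²) − 1] = ½[√268.3 − 1] = 7.69.
y₂ = 7.69 × 0.696 = 5.35 m.
V₁ = Fr₁·√(g·y₁) = 5.78×√(9.81×0.696) = 15.1 m/s; q = V₁·y₁ = 10.5 m²/s. V₂ = q/y₂ = 10.5/5.35 = 1.96 m/s. E₁ = y₁ + V₁²/2g = 12.3 m; E₂ = y₂ + V₂²/2g = 5.55 m. ΔE = E₁ − E₂ = 6.77 m.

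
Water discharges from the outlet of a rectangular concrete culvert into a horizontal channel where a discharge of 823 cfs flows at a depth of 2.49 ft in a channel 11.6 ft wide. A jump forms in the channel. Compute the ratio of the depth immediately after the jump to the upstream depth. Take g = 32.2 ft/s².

q = Q/b = 823/11.6 = 70.9 ft²/s; V₁ = q/y₁ = 28.5 ft/s. Fr₁ = V₁/√(g·y₁) = 3.18.
Sequent-depth ratio: y₂/y₁ = ½[√(1 + 8Fr₁²) − 1] = ½[√82.01 − 1] = 4.03.

y₂/y₁ = 4.03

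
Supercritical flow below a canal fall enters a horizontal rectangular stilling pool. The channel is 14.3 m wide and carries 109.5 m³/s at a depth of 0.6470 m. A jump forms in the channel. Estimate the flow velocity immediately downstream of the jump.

q = Q/b = 109.5/14.3 = 7.657 m²/s; V₁ = q/y₁ = 11.84 m/s. Fr₁ = V₁/√(g·y₁) = 4.698.
Sequent-depth ratio: y₂/y₁ = ½[√(1 + 8Fr₁²) − 1] = ½[√177.55 − 1] = 6.162.
y₂ = 6.162 × 0.6470 = 3.987 m.
V₂ = q/y₂ = 7.657/3.987 = 1.921 m/s.

V₂ = 1.921 m/s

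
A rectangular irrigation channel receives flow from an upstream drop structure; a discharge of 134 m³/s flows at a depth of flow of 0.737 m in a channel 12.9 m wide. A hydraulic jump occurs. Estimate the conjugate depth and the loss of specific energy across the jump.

q = Q/b = 134/12.9 = 10.4 m²/s; V₁ = q/y₁ = 14.1 m/s. Fr₁ = V₁/√(g·y₁) = 5.24.
Sequent-depth ratio: y₂/y₁ = ½[√(1 + 8Fr₁²) − 1] = ½[√220.8 − 1] = 6.93.
y₂ = 6.93 × 0.737 = 5.11 m.
V₂ = q/y₂ = 10.4/5.11 = 2.03 m/s. E₁ = y₁ + V₁²/2g = 10.9 m; E₂ = y₂ + V₂²/2g = 5.32 m. ΔE = E₁ − E₂ = 5.54 m.

y₂ = 5.11 m; ΔE = 5.54 m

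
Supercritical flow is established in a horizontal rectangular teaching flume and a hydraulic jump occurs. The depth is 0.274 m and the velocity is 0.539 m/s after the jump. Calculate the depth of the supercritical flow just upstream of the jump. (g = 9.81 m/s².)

y₁ = 0.0501 m

Fr₂ = V₂/√(g·y₂) = 0.539/√(9.81×0.274) = 0.329.
Applying the sequent-depth relation in reverse, y₁/y₂ = ½[√(1 + 8Fr₂²) − 1] = ½[√1.865 − 1] = 0.183.
y₁ = 0.183 × 0.274 = 0.0501 m.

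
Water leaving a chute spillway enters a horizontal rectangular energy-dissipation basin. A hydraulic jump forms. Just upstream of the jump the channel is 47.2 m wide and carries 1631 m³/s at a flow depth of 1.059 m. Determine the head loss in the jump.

q = Q/b = 1631/47.2 = 34.56 m²/s; V₁ = q/y₁ = 32.63 m/s. Fr₁ = V₁/√(g·y₁) = 10.12.
Bélanger equation: y₂/y₁ = ½[√(1 + 8Fr₁²) − 1] = ½[√820.89 − 1] = 13.83.
y₂ = 13.83 × 1.059 = 14.64 m.
V₂ = q/y₂ = 34.56/14.64 = 2.360 m/s. E₁ = y₁ + V₁²/2g = 55.33 m; E₂ = y₂ + V₂²/2g = 14.93 m. ΔE = E₁ − E₂ = 40.40 m.

ΔE = 40.40 m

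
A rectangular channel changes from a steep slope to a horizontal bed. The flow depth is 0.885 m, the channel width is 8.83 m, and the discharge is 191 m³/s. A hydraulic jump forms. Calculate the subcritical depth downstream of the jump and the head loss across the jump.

y₂ = 9.95 m; ΔE = 21.1 m

q = Q/b = 191/8.83 = 21.6 m²/s; V₁ = q/y₁ = 24.4 m/s. Fr₁ = V₁/√(g·y₁) = 8.30.
By Bélanger, y₂/y₁ = ½[√(1 + 8Fr₁²) − 1] = ½[√551.5 − 1] = 11.2.
y₂ = 11.2 × 0.885 = 9.95 m.
Head loss: ΔE = (y₂ − y₁)³/(4y₁y₂) = (9.95 − 0.885)³/(4×0.885×9.95) = 745/35.2 = 21.1 m.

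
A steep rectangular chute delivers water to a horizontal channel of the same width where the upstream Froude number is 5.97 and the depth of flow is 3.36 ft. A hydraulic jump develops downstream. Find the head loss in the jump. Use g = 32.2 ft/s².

Fr₁ = 5.97 (given).
Conjugate-depth relation: y₂/y₁ = ½[√(1 + 8Fr₁²) − 1] = ½[√286.1 − 1] = 7.96.
y₂ = 7.96 × 3.36 = 26.7 ft.
V₁ = Fr₁·√(g·y₁) = 5.97×√(32.2×3.36) = 62.1 ft/s; q = V₁·y₁ = 209 ft²/s. V₂ = q/y₂ = 209/26.7 = 7.80 ft/s. E₁ = y₁ + V₁²/2g = 63.2 ft; E₂ = y₂ + V₂²/2g = 27.7 ft. ΔE = E₁ − E₂ = 35.6 ft.

ΔE = 35.6 ft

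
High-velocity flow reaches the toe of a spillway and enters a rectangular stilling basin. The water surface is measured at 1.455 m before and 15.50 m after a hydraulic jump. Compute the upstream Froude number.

Fr₁ = 7.878

For a rectangular channel the momentum equation gives q² = ½·g·y₁·y₂·(y₁ + y₂) = ½×9.81×1.455×15.50×16.95 = 1876.
q = √1876 = 43.31 m²/s.
V₁ = q/y₁ = 29.76 m/s; Fr₁ = V₁/√(g·y₁) = 7.878.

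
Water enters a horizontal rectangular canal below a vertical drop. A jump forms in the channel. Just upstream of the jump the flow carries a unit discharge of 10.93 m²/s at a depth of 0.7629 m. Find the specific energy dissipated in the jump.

V₁ = q/y₁ = 10.93/0.7629 = 14.33 m/s. Fr₁ = V₁/√(g·y₁) = 14.33/√(9.81×0.7629) = 5.237.
Bélanger equation: y₂/y₁ = ½[√(1 + 8Fr₁²) − 1] = ½[√220.41 − 1] = 6.923.
y₂ = 6.923 × 0.7629 = 5.282 m.
Head loss: ΔE = (y₂ − y₁)³/(4y₁y₂) = (5.282 − 0.7629)³/(4×0.7629×5.282) = 92.27/16.12 = 5.725 m.

ΔE = 5.725 m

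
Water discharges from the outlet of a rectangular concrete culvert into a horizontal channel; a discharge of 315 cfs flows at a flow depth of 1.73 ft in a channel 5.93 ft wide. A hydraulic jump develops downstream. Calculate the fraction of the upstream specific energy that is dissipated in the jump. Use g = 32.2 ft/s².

q = Q/b = 315/5.93 = 53.1 ft²/s; V₁ = q/y₁ = 30.7 ft/s. Fr₁ = V₁/√(g·y₁) = 4.11.
Bélanger equation: y₂/y₁ = ½[√(1 + 8Fr₁²) − 1] = ½[√136.4 − 1] = 5.34.
y₂ = 5.34 × 1.73 = 9.24 ft.
E₁ = y₁ + V₁²/2g = 16.4 ft. ΔE = (y₂ − y₁)³/(4y₁y₂) = 6.62 ft. ΔE/E₁ = 6.62/16.4 = 0.404.

ΔE/E₁ = 0.404 (40.4%)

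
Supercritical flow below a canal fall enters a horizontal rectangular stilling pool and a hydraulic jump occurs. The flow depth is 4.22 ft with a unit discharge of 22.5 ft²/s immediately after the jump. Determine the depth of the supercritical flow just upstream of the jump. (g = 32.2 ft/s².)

y₁ = 1.34 ft

V₂ = q/y₂ = 22.5/4.22 = 5.33 ft/s; Fr₂ = V₂/√(g·y₂) = 0.457.
The Bélanger relation is symmetric: y₁/y₂ = ½[√(1 + 8Fr₂²) − 1] = ½[√2.674 − 1] = 0.318.
y₁ = 0.318 × 4.22 = 1.34 ft.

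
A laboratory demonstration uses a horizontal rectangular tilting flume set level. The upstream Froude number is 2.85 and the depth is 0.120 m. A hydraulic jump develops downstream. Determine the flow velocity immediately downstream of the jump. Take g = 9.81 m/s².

Fr₁ = 2.85 (given).
Conjugate-depth relation: y₂/y₁ = ½[√(1 + 8Fr₁²) − 1] = ½[√65.98 − 1] = 3.56.
y₂ = 3.56 × 0.120 = 0.427 m.
V₁ = Fr₁·√(g·y₁) = 2.85×√(9.81×0.120) = 3.09 m/s; q = V₁·y₁ = 0.371 m²/s.
V₂ = q/y₂ = 0.371/0.427 = 0.868 m/s.

V₂ = 0.868 m/s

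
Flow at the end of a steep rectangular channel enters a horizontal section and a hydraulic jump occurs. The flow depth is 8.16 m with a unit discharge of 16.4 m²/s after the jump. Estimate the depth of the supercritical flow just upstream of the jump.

y₁ = 0.754 m

V₂ = q/y₂ = 16.4/8.16 = 2.01 m/s; Fr₂ = V₂/√(g·y₂) = 0.225.
Since the conjugate-depth ratio holds either way, y₁/y₂ = ½[√(1 + 8Fr₂²) − 1] = ½[√1.404 − 1] = 0.0924.
y₁ = 0.0924 × 8.16 = 0.754 m.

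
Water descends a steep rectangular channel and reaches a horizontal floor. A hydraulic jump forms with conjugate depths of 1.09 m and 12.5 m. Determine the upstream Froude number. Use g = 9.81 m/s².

For a rectangular channel the momentum equation gives q² = ½·g·y₁·y₂·(y₁ + y₂) = ½×9.81×1.09×12.5×13.6 = 908.
q = √908 = 30.1 m²/s.
V₁ = q/y₁ = 27.6 m/s; Fr₁ = V₁/√(g·y₁) = 8.46.

Fr₁ = 8.46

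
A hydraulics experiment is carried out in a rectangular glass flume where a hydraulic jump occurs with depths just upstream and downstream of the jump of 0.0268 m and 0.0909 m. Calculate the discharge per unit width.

For a rectangular channel the momentum equation gives q² = ½·g·y₁·y₂·(y₁ + y₂) = ½×9.81×0.0268×0.0909×0.118 = 0.00141.
q = √0.00141 = 0.0375 m²/s.

q = 0.0375 m²/s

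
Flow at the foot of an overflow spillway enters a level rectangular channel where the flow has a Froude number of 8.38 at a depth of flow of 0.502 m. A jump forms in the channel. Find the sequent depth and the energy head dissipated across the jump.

Fr₁ = 8.38 (given).
Sequent-depth ratio: y₂/y₁ = ½[√(1 + 8Fr₁²) − 1] = ½[√562.8 − 1] = 11.4.
y₂ = 11.4 × 0.502 = 5.70 m.
Head loss: ΔE = (y₂ − y₁)³/(4y₁y₂) = (5.70 − 0.502)³/(4×0.502×5.70) = 141/11.5 = 12.3 m.

y₂ = 5.70 m; ΔE = 12.3 m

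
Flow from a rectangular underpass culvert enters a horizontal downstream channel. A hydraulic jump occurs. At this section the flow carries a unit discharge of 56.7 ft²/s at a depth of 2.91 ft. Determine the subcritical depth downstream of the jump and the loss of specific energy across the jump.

V₁ = q/y₁ = 56.7/2.91 = 19.5 ft/s. Fr₁ = V₁/√(g·y₁) = 19.5/√(32.2×2.91) = 2.01.
Sequent-depth ratio: y₂/y₁ = ½[√(1 + 8Fr₁²) − 1] = ½[√33.41 − 1] = 2.39.
y₂ = 2.39 × 2.91 = 6.96 ft.
V₂ = q/y₂ = 56.7/6.96 = 8.15 ft/s. E₁ = y₁ + V₁²/2g = 8.81 ft; E₂ = y₂ + V₂²/2g = 7.99 ft. ΔE = E₁ − E₂ = 0.818 ft.

y₂ = 6.96 ft; ΔE = 0.818 ft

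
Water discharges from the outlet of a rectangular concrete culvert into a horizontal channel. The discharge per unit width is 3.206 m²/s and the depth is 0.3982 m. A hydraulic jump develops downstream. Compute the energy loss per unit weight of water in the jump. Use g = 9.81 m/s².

V₁ = q/y₁ = 3.206/0.3982 = 8.051 m/s. Fr₁ = V₁/√(g·y₁) = 8.051/√(9.81×0.3982) = 4.074.
From the momentum equation for a rectangular channel, y₂/y₁ = ½[√(1 + 8Fr₁²) − 1] = ½[√133.75 − 1] = 5.283.
y₂ = 5.283 × 0.3982 = 2.104 m.
Head loss: ΔE = (y₂ − y₁)³/(4y₁y₂) = (2.104 − 0.3982)³/(4×0.3982×2.104) = 4.959/3.350 = 1.480 m.

ΔE = 1.480 m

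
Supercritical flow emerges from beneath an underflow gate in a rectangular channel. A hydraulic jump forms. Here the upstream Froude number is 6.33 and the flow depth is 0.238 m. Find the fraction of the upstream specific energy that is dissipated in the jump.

ΔE/E₁ = 0.584 (58.4%)

Fr₁ = 6.33 (given).
Conjugate-depth relation: y₂/y₁ = ½[√(1 + 8Fr₁²) − 1] = ½[√321.6 − 1] = 8.47.
y₂ = 8.47 × 0.238 = 2.01 m.
E₁ = y₁(1 + Fr₁²/2) = 0.238×(1 + 6.33²/2) = 5.01 m. ΔE = (y₂ − y₁)³/(4y₁y₂) = 2.92 m. ΔE/E₁ = 2.92/5.01 = 0.584.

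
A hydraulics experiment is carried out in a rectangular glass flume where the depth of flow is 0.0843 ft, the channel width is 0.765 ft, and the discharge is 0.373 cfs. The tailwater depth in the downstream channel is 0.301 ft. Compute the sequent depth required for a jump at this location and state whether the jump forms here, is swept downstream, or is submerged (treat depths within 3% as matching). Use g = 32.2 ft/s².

q = Q/b = 0.373/0.765 = 0.488 ft²/s; V₁ = q/y₁ = 5.78 ft/s. Fr₁ = V₁/√(g·y₁) = 3.51.
Sequent-depth ratio: y₂/y₁ = ½[√(1 + 8Fr₁²) − 1] = ½[√99.59 − 1] = 4.49.
y₂ = 4.49 × 0.0843 = 0.378 ft.
Tailwater y_tw = 0.301 ft: y_tw < y₂, so the jump is swept downstream.

y₂ = 0.378 ft; the jump is swept downstream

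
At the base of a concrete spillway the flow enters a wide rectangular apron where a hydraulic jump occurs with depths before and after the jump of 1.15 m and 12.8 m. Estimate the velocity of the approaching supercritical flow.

For a rectangular channel the momentum equation gives q² = ½·g·y₁·y₂·(y₁ + y₂) = ½×9.81×1.15×12.8×14.0 = 1007.
q = √1007 = 31.7 m²/s.
V₁ = q/y₁ = 31.7/1.15 = 27.6 m/s.

V₁ = 27.6 m/s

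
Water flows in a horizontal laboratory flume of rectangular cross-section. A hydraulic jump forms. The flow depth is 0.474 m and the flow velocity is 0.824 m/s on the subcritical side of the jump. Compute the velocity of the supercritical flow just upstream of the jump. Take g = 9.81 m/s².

Fr₂ = V₂/√(g·y₂) = 0.824/√(9.81×0.474) = 0.382.
Since the conjugate-depth ratio holds either way, y₁/y₂ = ½[√(1 + 8Fr₂²) − 1] = ½[√2.168 − 1] = 0.236.
y₁ = 0.236 × 0.474 = 0.112 m.
V₁ = q/y₁ = 0.391/0.112 = 3.49 m/s.

V₁ = 3.49 m/s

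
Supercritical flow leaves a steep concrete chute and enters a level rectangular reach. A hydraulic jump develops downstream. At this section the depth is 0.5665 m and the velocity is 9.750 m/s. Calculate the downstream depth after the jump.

y₂ = 3.042 m

Fr₁ = V₁/√(g·y₁) = 9.750/√(9.81×0.5665) = 4.136.
From the momentum equation for a rectangular channel, y₂/y₁ = ½[√(1 + 8Fr₁²) − 1] = ½[√137.85 − 1] = 5.370.
y₂ = 5.370 × 0.5665 = 3.042 m.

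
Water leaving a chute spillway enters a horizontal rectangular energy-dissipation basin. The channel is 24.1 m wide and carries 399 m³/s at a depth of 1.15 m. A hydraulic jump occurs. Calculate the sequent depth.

y₂ = 6.42 m

q = Q/b = 399/24.1 = 16.6 m²/s; V₁ = q/y₁ = 14.4 m/s. Fr₁ = V₁/√(g·y₁) = 4.29.
By Bélanger, y₂/y₁ = ½[√(1 + 8Fr₁²) − 1] = ½[√148.0 − 1] = 5.58.
y₂ = 5.58 × 1.15 = 6.42 m.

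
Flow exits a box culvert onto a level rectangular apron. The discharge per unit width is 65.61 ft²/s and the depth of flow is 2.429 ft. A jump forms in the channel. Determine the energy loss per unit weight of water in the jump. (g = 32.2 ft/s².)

V₁ = q/y₁ = 65.61/2.429 = 27.01 ft/s. Fr₁ = V₁/√(g·y₁) = 27.01/√(32.2×2.429) = 3.054.
By Bélanger, y₂/y₁ = ½[√(1 + 8Fr₁²) − 1] = ½[√75.626 − 1] = 3.848.
y₂ = 3.848 × 2.429 = 9.347 ft.
Head loss: ΔE = (y₂ − y₁)³/(4y₁y₂) = (9.347 − 2.429)³/(4×2.429×9.347) = 331.1/90.82 = 3.646 ft.

ΔE = 3.646 ft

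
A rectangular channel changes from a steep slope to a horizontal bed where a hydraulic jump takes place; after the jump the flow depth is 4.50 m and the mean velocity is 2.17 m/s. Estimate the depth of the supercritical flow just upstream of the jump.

Fr₂ = V₂/√(g·y₂) = 2.17/√(9.81×4.50) = 0.327.
The Bélanger relation is symmetric: y₁/y₂ = ½[√(1 + 8Fr₂²) − 1] = ½[√1.853 − 1] = 0.181.
y₁ = 0.181 × 4.50 = 0.813 m.

y₁ = 0.813 m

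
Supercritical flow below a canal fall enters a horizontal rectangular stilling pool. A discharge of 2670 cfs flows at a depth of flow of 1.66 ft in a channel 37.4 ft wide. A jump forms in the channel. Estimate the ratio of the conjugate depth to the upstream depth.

q = Q/b = 2670/37.4 = 71.4 ft²/s; V₁ = q/y₁ = 43.0 ft/s. Fr₁ = V₁/√(g·y₁) = 5.88.
Bélanger equation: y₂/y₁ = ½[√(1 + 8Fr₁²) − 1] = ½[√277.8 − 1] = 7.83.

y₂/y₁ = 7.83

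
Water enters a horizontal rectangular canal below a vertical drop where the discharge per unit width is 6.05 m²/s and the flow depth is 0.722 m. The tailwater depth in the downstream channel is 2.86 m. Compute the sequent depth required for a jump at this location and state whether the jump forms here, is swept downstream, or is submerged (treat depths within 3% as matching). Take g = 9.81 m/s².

V₁ = q/y₁ = 6.05/0.722 = 8.38 m/s. Fr₁ = V₁/√(g·y₁) = 8.38/√(9.81×0.722) = 3.15.
From the momentum equation for a rectangular channel, y₂/y₁ = ½[√(1 + 8Fr₁²) − 1] = ½[√80.31 − 1] = 3.98.
y₂ = 3.98 × 0.722 = 2.87 m.
Tailwater y_tw = 2.86 m: y_tw ≈ y₂, so the jump forms here.

y₂ = 2.87 m; the jump forms here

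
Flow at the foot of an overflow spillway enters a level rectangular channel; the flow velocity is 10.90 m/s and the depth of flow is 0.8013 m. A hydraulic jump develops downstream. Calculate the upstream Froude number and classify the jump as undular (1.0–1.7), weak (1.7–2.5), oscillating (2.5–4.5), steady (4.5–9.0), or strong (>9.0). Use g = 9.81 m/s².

Fr₁ = V₁/√(g·y₁) = 10.90/√(9.81×0.8013) = 3.888.
Fr₁ = 3.888 lies in the oscillating range.

Fr₁ = 3.888; oscillating jump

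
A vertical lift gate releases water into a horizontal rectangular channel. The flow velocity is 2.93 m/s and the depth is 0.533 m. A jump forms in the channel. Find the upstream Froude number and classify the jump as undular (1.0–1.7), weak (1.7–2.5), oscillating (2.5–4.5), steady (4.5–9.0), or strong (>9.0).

Fr₁ = 1.28; undular jump

Fr₁ = V₁/√(g·y₁) = 2.93/√(9.81×0.533) = 1.28.
Fr₁ = 1.28 lies in the undular range.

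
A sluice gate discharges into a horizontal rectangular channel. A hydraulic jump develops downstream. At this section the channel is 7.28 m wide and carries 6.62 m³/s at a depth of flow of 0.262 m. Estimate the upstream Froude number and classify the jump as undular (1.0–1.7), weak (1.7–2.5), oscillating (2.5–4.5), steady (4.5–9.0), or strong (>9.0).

q = Q/b = 6.62/7.28 = 0.909 m²/s; V₁ = q/y₁ = 3.47 m/s. Fr₁ = V₁/√(g·y₁) = 2.16.
Fr₁ = 2.16 lies in the weak range.

Fr₁ = 2.16; weak jump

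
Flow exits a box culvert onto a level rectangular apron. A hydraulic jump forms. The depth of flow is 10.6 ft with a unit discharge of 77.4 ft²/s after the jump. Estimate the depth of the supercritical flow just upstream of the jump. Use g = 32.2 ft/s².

y₁ = 2.65 ft

V₂ = q/y₂ = 77.4/10.6 = 7.30 ft/s; Fr₂ = V₂/√(g·y₂) = 0.395.
Applying the sequent-depth relation in reverse, y₁/y₂ = ½[√(1 + 8Fr₂²) − 1] = ½[√2.250 − 1] = 0.250.
y₁ = 0.250 × 10.6 = 2.65 ft.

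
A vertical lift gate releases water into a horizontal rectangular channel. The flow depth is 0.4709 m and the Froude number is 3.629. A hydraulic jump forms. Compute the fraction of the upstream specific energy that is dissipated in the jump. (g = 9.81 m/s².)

ΔE/E₁ = 0.346 (34.6%)

Fr₁ = 3.629 (given).
By Bélanger, y₂/y₁ = ½[√(1 + 8Fr₁²) − 1] = ½[√106.36 − 1] = 4.656.
y₂ = 4.656 × 0.4709 = 2.193 m.
E₁ = y₁(1 + Fr₁²/2) = 0.4709×(1 + 3.629²/2) = 3.572 m. ΔE = (y₂ − y₁)³/(4y₁y₂) = 1.236 m. ΔE/E₁ = 1.236/3.572 = 0.346.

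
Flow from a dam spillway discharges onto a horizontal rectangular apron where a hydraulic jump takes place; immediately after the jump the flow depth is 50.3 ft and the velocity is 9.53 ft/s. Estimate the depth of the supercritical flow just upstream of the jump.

Fr₂ = V₂/√(g·y₂) = 9.53/√(32.2×50.3) = 0.237.
From the momentum equation (using Fr₂), y₁/y₂ = ½[√(1 + 8Fr₂²) − 1] = ½[√1.449 − 1] = 0.102.
y₁ = 0.102 × 50.3 = 5.12 ft.

y₁ = 5.12 ft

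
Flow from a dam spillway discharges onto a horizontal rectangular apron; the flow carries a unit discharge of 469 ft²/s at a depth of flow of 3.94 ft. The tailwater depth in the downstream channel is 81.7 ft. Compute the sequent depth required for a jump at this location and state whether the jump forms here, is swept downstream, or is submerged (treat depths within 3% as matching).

y₂ = 56.9 ft; the jump is submerged

V₁ = q/y₁ = 469/3.94 = 119 ft/s. Fr₁ = V₁/√(g·y₁) = 119/√(32.2×3.94) = 10.6.
By Bélanger, y₂/y₁ = ½[√(1 + 8Fr₁²) − 1] = ½[√894.5 − 1] = 14.5.
y₂ = 14.5 × 3.94 = 56.9 ft.
Tailwater y_tw = 81.7 ft: y_tw > y₂, so the jump is submerged.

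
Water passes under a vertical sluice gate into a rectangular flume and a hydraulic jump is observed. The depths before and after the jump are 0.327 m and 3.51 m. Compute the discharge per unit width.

q = 4.65 m²/s

For a rectangular channel the momentum equation gives q² = ½·g·y₁·y₂·(y₁ + y₂) = ½×9.81×0.327×3.51×3.84 = 21.6.
q = √21.6 = 4.65 m²/s.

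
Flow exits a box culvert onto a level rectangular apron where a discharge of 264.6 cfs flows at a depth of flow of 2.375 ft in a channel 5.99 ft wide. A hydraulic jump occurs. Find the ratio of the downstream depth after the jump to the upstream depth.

q = Q/b = 264.6/5.99 = 44.17 ft²/s; V₁ = q/y₁ = 18.60 ft/s. Fr₁ = V₁/√(g·y₁) = 2.127.
Conjugate-depth relation: y₂/y₁ = ½[√(1 + 8Fr₁²) − 1] = ½[√37.188 − 1] = 2.549.

y₂/y₁ = 2.549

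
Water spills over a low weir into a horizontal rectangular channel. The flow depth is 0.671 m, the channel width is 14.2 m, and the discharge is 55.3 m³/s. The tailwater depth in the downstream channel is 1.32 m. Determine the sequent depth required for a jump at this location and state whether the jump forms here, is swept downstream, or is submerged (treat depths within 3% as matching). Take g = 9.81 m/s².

y₂ = 1.84 m; the jump is swept downstream

q = Q/b = 55.3/14.2 = 3.89 m²/s; V₁ = q/y₁ = 5.80 m/s. Fr₁ = V₁/√(g·y₁) = 2.26.
From the momentum equation for a rectangular channel, y₂/y₁ = ½[√(1 + 8Fr₁²) − 1] = ½[√41.94 − 1] = 2.74.
y₂ = 2.74 × 0.671 = 1.84 m.
Tailwater y_tw = 1.32 m: y_tw < y₂, so the jump is swept downstream.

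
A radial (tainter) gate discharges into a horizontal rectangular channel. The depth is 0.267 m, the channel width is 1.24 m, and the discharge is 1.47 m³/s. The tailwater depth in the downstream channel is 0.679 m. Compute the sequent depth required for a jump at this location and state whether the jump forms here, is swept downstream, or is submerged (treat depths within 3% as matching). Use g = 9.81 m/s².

q = Q/b = 1.47/1.24 = 1.19 m²/s; V₁ = q/y₁ = 4.44 m/s. Fr₁ = V₁/√(g·y₁) = 2.74.
Bélanger equation: y₂/y₁ = ½[√(1 + 8Fr₁²) − 1] = ½[√61.21 − 1] = 3.41.
y₂ = 3.41 × 0.267 = 0.911 m.
Tailwater y_tw = 0.679 m: y_tw < y₂, so the jump is swept downstream.

y₂ = 0.911 m; the jump is swept downstream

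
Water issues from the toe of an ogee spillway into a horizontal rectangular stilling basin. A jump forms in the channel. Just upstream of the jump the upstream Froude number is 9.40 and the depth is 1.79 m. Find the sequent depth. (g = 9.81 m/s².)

y₂ = 22.9 m

Fr₁ = 9.40 (given).
Conjugate-depth relation: y₂/y₁ = ½[√(1 + 8Fr₁²) − 1] = ½[√707.9 − 1] = 12.8.
y₂ = 12.8 × 1.79 = 22.9 m.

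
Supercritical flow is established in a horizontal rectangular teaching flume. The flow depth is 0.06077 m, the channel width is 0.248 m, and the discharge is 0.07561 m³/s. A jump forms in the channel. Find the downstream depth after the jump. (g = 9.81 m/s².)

q = Q/b = 0.07561/0.248 = 0.3049 m²/s; V₁ = q/y₁ = 5.017 m/s. Fr₁ = V₁/√(g·y₁) = 6.498.
By Bélanger, y₂/y₁ = ½[√(1 + 8Fr₁²) − 1] = ½[√338.76 − 1] = 8.703.
y₂ = 8.703 × 0.06077 = 0.5289 m.

y₂ = 0.5289 m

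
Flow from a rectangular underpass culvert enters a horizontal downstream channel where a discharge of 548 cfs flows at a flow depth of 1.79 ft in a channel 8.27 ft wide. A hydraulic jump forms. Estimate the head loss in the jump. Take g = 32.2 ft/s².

q = Q/b = 548/8.27 = 66.3 ft²/s; V₁ = q/y₁ = 37.0 ft/s. Fr₁ = V₁/√(g·y₁) = 4.88.
By Bélanger, y₂/y₁ = ½[√(1 + 8Fr₁²) − 1] = ½[√191.2 − 1] = 6.41.
y₂ = 6.41 × 1.79 = 11.5 ft.
V₂ = q/y₂ = 66.3/11.5 = 5.77 ft/s. E₁ = y₁ + V₁²/2g = 23.1 ft; E₂ = y₂ + V₂²/2g = 12.0 ft. ΔE = E₁ − E₂ = 11.1 ft.

ΔE = 11.1 ft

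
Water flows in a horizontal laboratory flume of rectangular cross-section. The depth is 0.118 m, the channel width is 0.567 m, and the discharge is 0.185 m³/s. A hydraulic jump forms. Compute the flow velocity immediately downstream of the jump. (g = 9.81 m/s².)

V₂ = 0.873 m/s

q = Q/b = 0.185/0.567 = 0.326 m²/s; V₁ = q/y₁ = 2.77 m/s. Fr₁ = V₁/√(g·y₁) = 2.57.
Sequent-depth ratio: y₂/y₁ = ½[√(1 + 8Fr₁²) − 1] = ½[√53.84 − 1] = 3.17.
y₂ = 3.17 × 0.118 = 0.374 m.
V₂ = q/y₂ = 0.326/0.374 = 0.873 m/s.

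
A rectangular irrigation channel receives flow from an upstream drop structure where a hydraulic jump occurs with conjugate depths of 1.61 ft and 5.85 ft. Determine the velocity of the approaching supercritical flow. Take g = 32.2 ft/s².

For a rectangular channel the momentum equation gives q² = ½·g·y₁·y₂·(y₁ + y₂) = ½×32.2×1.61×5.85×7.46 = 1131.
q = √1131 = 33.6 ft²/s.
V₁ = q/y₁ = 33.6/1.61 = 20.9 ft/s.

V₁ = 20.9 ft/s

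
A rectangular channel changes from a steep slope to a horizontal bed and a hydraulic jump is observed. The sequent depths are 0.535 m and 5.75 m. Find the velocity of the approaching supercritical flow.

V₁ = 18.2 m/s

For a rectangular channel the momentum equation gives q² = ½·g·y₁·y₂·(y₁ + y₂) = ½×9.81×0.535×5.75×6.29 = 94.8.
q = √94.8 = 9.74 m²/s.
V₁ = q/y₁ = 9.74/0.535 = 18.2 m/s.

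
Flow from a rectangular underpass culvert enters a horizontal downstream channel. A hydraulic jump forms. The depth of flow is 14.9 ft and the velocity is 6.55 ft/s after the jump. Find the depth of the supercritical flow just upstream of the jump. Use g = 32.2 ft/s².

Fr₂ = V₂/√(g·y₂) = 6.55/√(32.2×14.9) = 0.299.
From the momentum equation (using Fr₂), y₁/y₂ = ½[√(1 + 8Fr₂²) − 1] = ½[√1.715 − 1] = 0.155.
y₁ = 0.155 × 14.9 = 2.31 ft.

y₁ = 2.31 ft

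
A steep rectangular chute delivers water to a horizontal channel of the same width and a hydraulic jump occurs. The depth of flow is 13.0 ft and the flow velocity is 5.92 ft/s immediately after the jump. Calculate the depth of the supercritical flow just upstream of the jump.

Fr₂ = V₂/√(g·y₂) = 5.92/√(32.2×13.0) = 0.289.
Since the conjugate-depth ratio holds either way, y₁/y₂ = ½[√(1 + 8Fr₂²) − 1] = ½[√1.670 − 1] = 0.146.
y₁ = 0.146 × 13.0 = 1.90 ft.

y₁ = 1.90 ft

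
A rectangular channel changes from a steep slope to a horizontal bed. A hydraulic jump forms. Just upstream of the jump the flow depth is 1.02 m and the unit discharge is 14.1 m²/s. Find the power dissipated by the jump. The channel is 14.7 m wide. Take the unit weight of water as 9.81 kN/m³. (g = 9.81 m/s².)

P = 9446 kW

V₁ = q/y₁ = 14.1/1.02 = 13.8 m/s. Fr₁ = V₁/√(g·y₁) = 13.8/√(9.81×1.02) = 4.37.
Bélanger equation: y₂/y₁ = ½[√(1 + 8Fr₁²) − 1] = ½[√153.8 − 1] = 5.70.
y₂ = 5.70 × 1.02 = 5.81 m.
Head loss: ΔE = (y₂ − y₁)³/(4y₁y₂) = (5.81 − 1.02)³/(4×1.02×5.81) = 110/23.7 = 4.65 m.
Q = q·b = 14.1 × 14.7 = 207 m³/s. P = γ·Q·ΔE = 9.81 × 207 × 4.65 = 9446 kW.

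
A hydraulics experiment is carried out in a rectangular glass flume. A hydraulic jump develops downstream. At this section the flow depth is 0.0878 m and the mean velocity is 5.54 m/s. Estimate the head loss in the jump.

ΔE = 0.929 m

Fr₁ = V₁/√(g·y₁) = 5.54/√(9.81×0.0878) = 5.97.
By Bélanger, y₂/y₁ = ½[√(1 + 8Fr₁²) − 1] = ½[√286.1 − 1] = 7.96.
y₂ = 7.96 × 0.0878 = 0.699 m.
Head loss: ΔE = (y₂ − y₁)³/(4y₁y₂) = (0.699 − 0.0878)³/(4×0.0878×0.699) = 0.228/0.245 = 0.929 m.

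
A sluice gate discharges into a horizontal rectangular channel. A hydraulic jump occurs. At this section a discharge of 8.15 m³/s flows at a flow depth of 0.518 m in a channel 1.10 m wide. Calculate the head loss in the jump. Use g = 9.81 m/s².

q = Q/b = 8.15/1.10 = 7.41 m²/s; V₁ = q/y₁ = 14.3 m/s. Fr₁ = V₁/√(g·y₁) = 6.35.
Bélanger equation: y₂/y₁ = ½[√(1 + 8Fr₁²) − 1] = ½[√323.1 − 1] = 8.49.
y₂ = 8.49 × 0.518 = 4.40 m.
Head loss: ΔE = (y₂ − y₁)³/(4y₁y₂) = (4.40 − 0.518)³/(4×0.518×4.40) = 58.3/9.11 = 6.40 m.

ΔE = 6.40 m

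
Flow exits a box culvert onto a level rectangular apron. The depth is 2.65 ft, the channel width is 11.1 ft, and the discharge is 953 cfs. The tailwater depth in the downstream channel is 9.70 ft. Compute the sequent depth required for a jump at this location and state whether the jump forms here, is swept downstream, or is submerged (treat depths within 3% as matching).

q = Q/b = 953/11.1 = 85.9 ft²/s; V₁ = q/y₁ = 32.4 ft/s. Fr₁ = V₁/√(g·y₁) = 3.51.
Bélanger equation: y₂/y₁ = ½[√(1 + 8Fr₁²) − 1] = ½[√99.41 − 1] = 4.49.
y₂ = 4.49 × 2.65 = 11.9 ft.
Tailwater y_tw = 9.70 ft: y_tw < y₂, so the jump is swept downstream.

y₂ = 11.9 ft; the jump is swept downstream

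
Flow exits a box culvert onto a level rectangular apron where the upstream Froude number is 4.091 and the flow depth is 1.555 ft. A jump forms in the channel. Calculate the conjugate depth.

Fr₁ = 4.091 (given).
Bélanger equation: y₂/y₁ = ½[√(1 + 8Fr₁²) − 1] = ½[√134.89 − 1] = 5.307.
y₂ = 5.307 × 1.555 = 8.253 ft.

y₂ = 8.253 ft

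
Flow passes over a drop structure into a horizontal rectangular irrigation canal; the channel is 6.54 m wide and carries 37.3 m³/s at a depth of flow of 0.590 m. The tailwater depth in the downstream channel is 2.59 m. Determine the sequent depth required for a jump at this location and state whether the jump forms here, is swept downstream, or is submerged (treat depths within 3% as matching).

y₂ = 3.07 m; the jump is swept downstream

q = Q/b = 37.3/6.54 = 5.70 m²/s; V₁ = q/y₁ = 9.67 m/s. Fr₁ = V₁/√(g·y₁) = 4.02.
Conjugate-depth relation: y₂/y₁ = ½[√(1 + 8Fr₁²) − 1] = ½[√130.2 − 1] = 5.20.
y₂ = 5.20 × 0.590 = 3.07 m.
Tailwater y_tw = 2.59 m: y_tw < y₂, so the jump is swept downstream.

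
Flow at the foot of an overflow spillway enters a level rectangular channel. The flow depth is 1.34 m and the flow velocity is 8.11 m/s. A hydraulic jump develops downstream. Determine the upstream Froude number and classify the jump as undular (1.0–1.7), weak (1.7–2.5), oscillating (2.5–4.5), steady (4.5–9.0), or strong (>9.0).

Fr₁ = V₁/√(g·y₁) = 8.11/√(9.81×1.34) = 2.24.
Fr₁ = 2.24 lies in the weak range.

Fr₁ = 2.24; weak jump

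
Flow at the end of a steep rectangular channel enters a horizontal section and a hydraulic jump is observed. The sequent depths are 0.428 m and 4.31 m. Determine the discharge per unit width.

q = 6.55 m²/s

For a rectangular channel the momentum equation gives q² = ½·g·y₁·y₂·(y₁ + y₂) = ½×9.81×0.428×4.31×4.74 = 42.9.
q = √42.9 = 6.55 m²/s.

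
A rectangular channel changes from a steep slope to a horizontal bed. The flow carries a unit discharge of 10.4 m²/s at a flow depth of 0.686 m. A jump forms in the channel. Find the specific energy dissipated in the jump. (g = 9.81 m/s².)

V₁ = q/y₁ = 10.4/0.686 = 15.2 m/s. Fr₁ = V₁/√(g·y₁) = 15.2/√(9.81×0.686) = 5.84.
Conjugate-depth relation: y₂/y₁ = ½[√(1 + 8Fr₁²) − 1] = ½[√274.2 − 1] = 7.78.
y₂ = 7.78 × 0.686 = 5.34 m.
V₂ = q/y₂ = 10.4/5.34 = 1.95 m/s. E₁ = y₁ + V₁²/2g = 12.4 m; E₂ = y₂ + V₂²/2g = 5.53 m. ΔE = E₁ − E₂ = 6.87 m.

ΔE = 6.87 m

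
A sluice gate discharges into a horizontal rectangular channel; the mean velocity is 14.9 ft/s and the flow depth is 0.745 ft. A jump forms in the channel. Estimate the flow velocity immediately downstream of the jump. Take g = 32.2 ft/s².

V₂ = 3.89 ft/s

Fr₁ = V₁/√(g·y₁) = 14.9/√(32.2×0.745) = 3.04.
By Bélanger, y₂/y₁ = ½[√(1 + 8Fr₁²) − 1] = ½[√75.04 − 1] = 3.83.
y₂ = 3.83 × 0.745 = 2.85 ft.
q = V₁·y₁ = 14.9 × 0.745 = 11.1 ft²/s.
V₂ = q/y₂ = 11.1/2.85 = 3.89 ft/s.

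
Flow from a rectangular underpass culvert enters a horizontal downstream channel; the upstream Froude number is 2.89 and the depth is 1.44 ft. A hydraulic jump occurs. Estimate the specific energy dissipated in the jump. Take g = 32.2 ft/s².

ΔE = 1.78 ft

Fr₁ = 2.89 (given).
Conjugate-depth relation: y₂/y₁ = ½[√(1 + 8Fr₁²) − 1] = ½[√67.82 − 1] = 3.62.
y₂ = 3.62 × 1.44 = 5.21 ft.
Head loss: ΔE = (y₂ − y₁)³/(4y₁y₂) = (5.21 − 1.44)³/(4×1.44×5.21) = 53.6/30.0 = 1.78 ft.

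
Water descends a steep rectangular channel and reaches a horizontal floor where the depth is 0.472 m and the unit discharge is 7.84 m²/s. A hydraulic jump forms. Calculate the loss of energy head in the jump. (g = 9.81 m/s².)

ΔE = 9.48 m

V₁ = q/y₁ = 7.84/0.472 = 16.6 m/s. Fr₁ = V₁/√(g·y₁) = 16.6/√(9.81×0.472) = 7.72.
Sequent-depth ratio: y₂/y₁ = ½[√(1 + 8Fr₁²) − 1] = ½[√477.7 − 1] = 10.4.
y₂ = 10.4 × 0.472 = 4.92 m.
Head loss: ΔE = (y₂ − y₁)³/(4y₁y₂) = (4.92 − 0.472)³/(4×0.472×4.92) = 88.1/9.29 = 9.48 m.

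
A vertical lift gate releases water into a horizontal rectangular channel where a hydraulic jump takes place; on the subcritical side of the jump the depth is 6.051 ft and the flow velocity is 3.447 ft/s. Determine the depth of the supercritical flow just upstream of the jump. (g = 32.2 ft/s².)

Fr₂ = V₂/√(g·y₂) = 3.447/√(32.2×6.051) = 0.2469.
From the momentum equation (using Fr₂), y₁/y₂ = ½[√(1 + 8Fr₂²) − 1] = ½[√1.4879 − 1] = 0.1099.
y₁ = 0.1099 × 6.051 = 0.6649 ft.

y₁ = 0.6649 ft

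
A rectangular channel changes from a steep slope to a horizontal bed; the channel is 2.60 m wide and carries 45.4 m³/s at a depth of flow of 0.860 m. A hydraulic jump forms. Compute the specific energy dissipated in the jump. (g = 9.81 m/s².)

ΔE = 13.6 m

q = Q/b = 45.4/2.60 = 17.5 m²/s; V₁ = q/y₁ = 20.3 m/s. Fr₁ = V₁/√(g·y₁) = 6.99.
Sequent-depth ratio: y₂/y₁ = ½[√(1 + 8Fr₁²) − 1] = ½[√391.9 − 1] = 9.40.
y₂ = 9.40 × 0.860 = 8.08 m.
Head loss: ΔE = (y₂ − y₁)³/(4y₁y₂) = (8.08 − 0.860)³/(4×0.860×8.08) = 377/27.8 = 13.6 m.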